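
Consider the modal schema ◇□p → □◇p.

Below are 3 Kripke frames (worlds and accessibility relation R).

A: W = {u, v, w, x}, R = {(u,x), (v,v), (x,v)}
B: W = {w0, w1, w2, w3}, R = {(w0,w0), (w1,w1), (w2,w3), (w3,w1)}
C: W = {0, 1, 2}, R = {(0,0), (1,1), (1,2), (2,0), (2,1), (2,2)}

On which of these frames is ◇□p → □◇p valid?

A, B

The schema corresponds to convergence: ∀x ∀y ∀z (Rxy ∧ Rxz → ∃w (Ryw ∧ Rzw)).
A: holds.
B: holds.
C: fails — R20 and R21 but 0 and 1 have no common successor.
Valid on: A, B.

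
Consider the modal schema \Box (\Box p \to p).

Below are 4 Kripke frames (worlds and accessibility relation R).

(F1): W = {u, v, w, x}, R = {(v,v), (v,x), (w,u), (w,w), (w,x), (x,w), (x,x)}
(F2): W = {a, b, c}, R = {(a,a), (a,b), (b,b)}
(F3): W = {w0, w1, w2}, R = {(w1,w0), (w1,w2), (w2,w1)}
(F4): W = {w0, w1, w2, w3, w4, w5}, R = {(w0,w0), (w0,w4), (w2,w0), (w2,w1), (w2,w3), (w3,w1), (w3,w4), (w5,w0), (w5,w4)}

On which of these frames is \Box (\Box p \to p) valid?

(F2)

The schema corresponds to shift-reflexivity: \forall x \forall y (Rxy \to Ryy).
(F1): fails — Rwu but not Ruu.
(F2): condition met.
(F3): fails — Rw1w2 but not Rw2w2.
(F4): fails — Rw0w4 but not Rw4w4.
Valid on: (F2).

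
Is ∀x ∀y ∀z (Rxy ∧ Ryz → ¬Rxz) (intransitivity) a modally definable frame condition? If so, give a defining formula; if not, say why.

Modal frame validity is preserved under surjective bounded morphisms.
The 7-cycle (worlds s,t,u,v,w,x,y with s→t→u→v→w→x→y→s) is intransitive. Mapping every world to a single reflexive point • is a surjective bounded morphism; the reflexive point is not intransitive (R••∧R•• but R••).
So the class is not modally definable.

No — not modally definable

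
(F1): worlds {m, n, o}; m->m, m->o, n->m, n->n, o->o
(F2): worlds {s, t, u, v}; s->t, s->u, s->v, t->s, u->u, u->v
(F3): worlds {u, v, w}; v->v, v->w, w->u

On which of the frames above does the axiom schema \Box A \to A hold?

The schema corresponds to reflexivity: \forall x Rxx.
(F1): condition met.
(F2): fails — world s does not see itself.
(F3): fails — world u does not see itself.
Valid on: (F1).

(F1)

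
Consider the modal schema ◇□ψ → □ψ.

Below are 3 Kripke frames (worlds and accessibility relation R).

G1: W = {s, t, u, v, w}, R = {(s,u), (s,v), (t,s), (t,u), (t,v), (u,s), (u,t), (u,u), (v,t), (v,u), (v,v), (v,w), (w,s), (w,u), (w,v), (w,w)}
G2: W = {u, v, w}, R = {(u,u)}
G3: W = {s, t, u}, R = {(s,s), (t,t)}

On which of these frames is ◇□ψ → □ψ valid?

G2, G3

Frame correspondent (Sahlqvist): ∀x ∀y ∀z (Rxy ∧ Rxz → Ryz) — i.e. the Euclidean property.
G1: fails — Rsu and Rsv but not Ruv.
G2: satisfies the condition.
G3: satisfies the condition.
Valid on: G2, G3.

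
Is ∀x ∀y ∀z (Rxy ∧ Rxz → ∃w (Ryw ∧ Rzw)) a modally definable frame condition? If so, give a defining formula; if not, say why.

Definable; ◇□p → □◇p defines it

This is a Sahlqvist condition; the .2 axiom ◇□p → □◇p defines it.
Suppose ◇□p→□◇p is valid. Take Rxy, Rxz and set V(p)={w : Ryw}. Then □p at y so ◇□p at x, so □◇p at x, so ◇p at z, giving w with Rzw and Ryw.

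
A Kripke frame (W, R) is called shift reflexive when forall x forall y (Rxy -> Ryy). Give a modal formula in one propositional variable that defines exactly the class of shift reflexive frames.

□(□r → r)

This is shift-reflexivity; the standard corresponding axiom is T□: □(□r → r).
Suppose □(□r→r) is valid. Take Rxy and set V(r)={w : Ryw}. Then at y, □r holds; since □(□r→r) at x, □r→r at y, so r at y, i.e. Ryy.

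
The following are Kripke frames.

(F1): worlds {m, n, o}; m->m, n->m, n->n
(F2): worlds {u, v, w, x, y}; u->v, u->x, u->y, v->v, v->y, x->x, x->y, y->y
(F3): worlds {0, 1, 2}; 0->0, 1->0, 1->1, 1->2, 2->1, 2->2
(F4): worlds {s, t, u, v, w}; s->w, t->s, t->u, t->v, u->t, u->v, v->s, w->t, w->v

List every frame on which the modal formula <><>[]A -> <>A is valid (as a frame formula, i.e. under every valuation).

(F1), (F2)

Frame correspondent (Sahlqvist): forall x forall y (x R^2 y -> exists w (yRw & xRw)) — i.e. a generalized confluence (Geach) condition.
(F1): condition met.
(F2): condition met.
(F3): fails — 2R²0 but no w with 0Rw and 2Rw.
(F4): fails — sR²t but no w* with tRw* and sRw*.
Valid on: (F1), (F2).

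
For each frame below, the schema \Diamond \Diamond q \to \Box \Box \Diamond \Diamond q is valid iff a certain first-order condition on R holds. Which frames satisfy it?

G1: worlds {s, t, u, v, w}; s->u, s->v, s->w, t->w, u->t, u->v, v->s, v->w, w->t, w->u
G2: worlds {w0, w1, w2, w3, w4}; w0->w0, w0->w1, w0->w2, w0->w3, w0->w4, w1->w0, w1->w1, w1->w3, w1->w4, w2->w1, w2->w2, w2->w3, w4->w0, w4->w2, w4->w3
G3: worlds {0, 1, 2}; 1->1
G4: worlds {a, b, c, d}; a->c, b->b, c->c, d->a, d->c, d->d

The schema corresponds to a generalized confluence (Geach) condition: \forall x \forall y \forall z ((x R^2 y \wedge x R^2 z) \to \exists w (y = w \wedge z R^2 w)).
G1: fails — sR²s, sR²t but no w* with s=w* and tR²w*.
G2: fails — w0R²w0, w0R²w3 but no w with w0=w and w3R²w.
G3: satisfies the condition.
G4: fails — dR²a, dR²a but no w with a=w and aR²w.

G3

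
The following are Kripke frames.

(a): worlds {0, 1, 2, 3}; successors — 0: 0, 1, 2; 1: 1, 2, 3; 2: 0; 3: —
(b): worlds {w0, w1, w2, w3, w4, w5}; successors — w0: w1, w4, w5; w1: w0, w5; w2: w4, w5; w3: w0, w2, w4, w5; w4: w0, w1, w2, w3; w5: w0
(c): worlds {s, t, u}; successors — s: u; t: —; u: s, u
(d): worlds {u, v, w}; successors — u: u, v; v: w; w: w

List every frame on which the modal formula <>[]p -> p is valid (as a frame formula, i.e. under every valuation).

(c)

The schema corresponds to symmetry: forall x forall y (Rxy -> Ryx).
(a): fails — R12 but not R21.
(b): fails — Rw1w5 but not Rw5w1.
(c): satisfies the condition.
(d): fails — Ruv but not Rvu.
Valid on: (c).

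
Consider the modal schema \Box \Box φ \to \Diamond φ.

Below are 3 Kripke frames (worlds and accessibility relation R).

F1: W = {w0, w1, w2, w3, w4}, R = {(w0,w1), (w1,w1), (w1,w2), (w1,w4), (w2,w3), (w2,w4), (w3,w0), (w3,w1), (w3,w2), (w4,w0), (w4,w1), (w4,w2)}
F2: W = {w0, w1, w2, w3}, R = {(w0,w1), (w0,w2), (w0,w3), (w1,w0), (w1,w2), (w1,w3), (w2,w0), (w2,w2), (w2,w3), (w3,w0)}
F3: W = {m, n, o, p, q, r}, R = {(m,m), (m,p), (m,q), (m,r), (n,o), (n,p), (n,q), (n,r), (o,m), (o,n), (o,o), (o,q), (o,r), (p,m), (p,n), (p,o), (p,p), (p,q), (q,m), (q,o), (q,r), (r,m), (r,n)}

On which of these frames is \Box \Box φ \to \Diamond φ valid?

F3

The schema corresponds to a generalized confluence (Geach) condition: \forall x \exists w (x R^2 w \wedge xRw).
F1: fails — at w2 but no w with w2R²w and w2Rw.
F2: fails — at w3 but no w with w3R²w and w3Rw.
F3: ✓.
Valid on: F3.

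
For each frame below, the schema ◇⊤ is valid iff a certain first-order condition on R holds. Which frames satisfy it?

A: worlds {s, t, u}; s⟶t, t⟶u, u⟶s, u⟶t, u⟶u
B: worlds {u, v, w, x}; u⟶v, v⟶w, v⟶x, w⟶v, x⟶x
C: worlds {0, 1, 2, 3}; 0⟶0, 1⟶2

A, B

Frame correspondent (Sahlqvist): ∀x ∃y Rxy — i.e. seriality.
A: holds.
B: holds.
C: fails — world 2 has no successor.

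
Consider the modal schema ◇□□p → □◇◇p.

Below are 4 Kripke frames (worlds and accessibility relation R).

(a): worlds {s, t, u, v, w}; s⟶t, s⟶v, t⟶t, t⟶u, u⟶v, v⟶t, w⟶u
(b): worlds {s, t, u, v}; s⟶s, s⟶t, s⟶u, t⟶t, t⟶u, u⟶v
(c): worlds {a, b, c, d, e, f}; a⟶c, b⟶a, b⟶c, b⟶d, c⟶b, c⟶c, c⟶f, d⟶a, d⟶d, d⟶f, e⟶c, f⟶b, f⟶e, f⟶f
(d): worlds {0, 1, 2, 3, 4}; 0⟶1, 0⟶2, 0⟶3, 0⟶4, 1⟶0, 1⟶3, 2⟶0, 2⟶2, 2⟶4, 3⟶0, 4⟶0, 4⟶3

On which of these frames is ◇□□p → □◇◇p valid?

This is the axiom for a generalized confluence (Geach) condition; its first-order frame correspondent is ∀x ∀y ∀z ((xRy ∧ xRz) → ∃w (yR²w ∧ zR²w)).
(a): condition met.
(b): fails — sRs, sRu but no w with sR²w and uR²w.
(c): condition met.
(d): condition met.
Valid on: (a), (c), (d).

(a), (c), (d)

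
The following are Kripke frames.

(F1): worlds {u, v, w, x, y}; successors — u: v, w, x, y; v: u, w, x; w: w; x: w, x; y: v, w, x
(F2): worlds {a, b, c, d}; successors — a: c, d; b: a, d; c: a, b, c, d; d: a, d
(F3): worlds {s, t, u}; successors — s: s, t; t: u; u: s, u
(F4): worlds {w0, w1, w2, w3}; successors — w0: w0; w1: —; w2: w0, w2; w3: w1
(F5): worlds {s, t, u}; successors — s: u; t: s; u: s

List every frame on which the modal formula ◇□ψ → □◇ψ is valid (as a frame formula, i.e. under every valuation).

The schema corresponds to convergence: ∀x ∀y ∀z (Rxy ∧ Rxz → ∃w (Ryw ∧ Rzw)).
(F1): satisfies the condition.
(F2): satisfies the condition.
(F3): fails — Rss and Rst but s and t have no common successor.
(F4): fails — Rw3w1 and Rw3w1 but w1 and w1 have no common successor.
(F5): satisfies the condition.
Valid on: (F1), (F2), (F5).

(F1), (F2), (F5)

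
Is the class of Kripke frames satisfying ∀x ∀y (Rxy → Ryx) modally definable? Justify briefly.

This is a Sahlqvist condition; the B axiom q → □◇q defines it.
Suppose q→□◇q is valid. Take Rxy and set V(q)={x}. Then q at x, so □◇q at x, so ◇q at y, so some z with Ryz has q; z=x, i.e. Ryx.

Definable; q → □◇q defines it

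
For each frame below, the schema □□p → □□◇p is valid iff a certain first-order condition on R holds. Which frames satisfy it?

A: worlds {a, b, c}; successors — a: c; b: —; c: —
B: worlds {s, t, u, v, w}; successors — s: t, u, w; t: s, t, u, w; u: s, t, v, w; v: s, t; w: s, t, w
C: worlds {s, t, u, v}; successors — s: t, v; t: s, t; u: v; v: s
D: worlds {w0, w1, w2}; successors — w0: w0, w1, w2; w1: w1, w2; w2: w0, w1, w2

Frame correspondent (Sahlqvist): ∀x ∀z (xR²z → ∃w (xR²w ∧ zRw)) — i.e. a generalized confluence (Geach) condition.
A: holds.
B: holds.
C: fails — uR²s but no w with uR²w and sRw.
D: holds.
Valid on: A, B, D.

A, B, D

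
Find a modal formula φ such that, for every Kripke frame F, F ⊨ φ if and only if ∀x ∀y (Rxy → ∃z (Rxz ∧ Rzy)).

□□ψ → □ψ

The condition is density. The C4 schema □□ψ → □ψ defines it.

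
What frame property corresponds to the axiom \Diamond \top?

◇⊤ holds at w iff w has a successor, so frame-validity of ◇⊤ is exactly seriality. Equivalently via □q → ◇q:
Suppose □q→◇q is valid. At any x set V(q)=W. Then □q at x, so ◇q at x, so x has a successor.

seriality: \forall x \exists y Rxy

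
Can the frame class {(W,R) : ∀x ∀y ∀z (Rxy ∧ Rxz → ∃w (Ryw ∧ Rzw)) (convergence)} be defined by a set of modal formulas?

Yes — defined by ◇□p → □◇p

This is a Sahlqvist condition; the .2 axiom ◇□p → □◇p defines it.
Suppose ◇□p→□◇p is valid. Take Rxy, Rxz and set V(p)={w : Ryw}. Then □p at y so ◇□p at x, so □◇p at x, so ◇p at z, giving w with Rzw and Ryw.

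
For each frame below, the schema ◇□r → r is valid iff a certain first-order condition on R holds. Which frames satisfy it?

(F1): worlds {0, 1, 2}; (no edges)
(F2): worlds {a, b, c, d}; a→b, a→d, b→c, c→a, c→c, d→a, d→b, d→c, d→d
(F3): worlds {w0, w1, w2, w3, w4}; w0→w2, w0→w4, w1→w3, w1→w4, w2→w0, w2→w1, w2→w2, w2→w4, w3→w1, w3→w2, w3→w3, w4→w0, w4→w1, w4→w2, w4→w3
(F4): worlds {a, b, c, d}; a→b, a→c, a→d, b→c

This is the axiom for symmetry; its first-order frame correspondent is ∀x ∀y (Rxy → Ryx).
(F1): ✓.
(F2): fails — Rbc but not Rcb.
(F3): fails — Rw3w2 but not Rw2w3.
(F4): fails — Rac but not Rca.
Valid on: (F1).

(F1)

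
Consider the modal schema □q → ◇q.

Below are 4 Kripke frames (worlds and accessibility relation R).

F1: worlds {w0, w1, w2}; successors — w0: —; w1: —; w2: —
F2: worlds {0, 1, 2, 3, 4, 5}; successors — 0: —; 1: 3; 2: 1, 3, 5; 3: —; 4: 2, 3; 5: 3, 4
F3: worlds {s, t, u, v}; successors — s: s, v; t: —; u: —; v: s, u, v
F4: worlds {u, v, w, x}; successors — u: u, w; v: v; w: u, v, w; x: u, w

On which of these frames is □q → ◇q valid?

Frame correspondent (Sahlqvist): ∀x ∃y Rxy — i.e. seriality.
F1: fails — world w0 has no successor.
F2: fails — world 0 has no successor.
F3: fails — world t has no successor.
F4: holds.

F4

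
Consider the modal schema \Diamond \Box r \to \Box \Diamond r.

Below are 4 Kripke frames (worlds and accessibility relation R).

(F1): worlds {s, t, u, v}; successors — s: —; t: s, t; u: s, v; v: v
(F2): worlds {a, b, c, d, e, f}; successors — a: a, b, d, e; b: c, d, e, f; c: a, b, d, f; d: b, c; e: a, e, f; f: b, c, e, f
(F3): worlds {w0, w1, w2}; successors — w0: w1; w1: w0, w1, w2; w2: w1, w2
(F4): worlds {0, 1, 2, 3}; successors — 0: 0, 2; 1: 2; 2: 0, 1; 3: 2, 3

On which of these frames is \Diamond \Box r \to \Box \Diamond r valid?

This is the axiom for convergence; its first-order frame correspondent is \forall x \forall y \forall z (Rxy \wedge Rxz \to \exists w (Ryw \wedge Rzw)).
(F1): fails — Rts and Rts but s and s have no common successor.
(F2): fails — Rae and Rad but e and d have no common successor.
(F3): condition met.
(F4): fails — R32 and R33 but 2 and 3 have no common successor.

(F3)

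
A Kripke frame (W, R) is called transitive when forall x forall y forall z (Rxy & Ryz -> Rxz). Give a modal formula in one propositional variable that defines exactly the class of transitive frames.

□ψ → □□ψ

A defining formula is □ψ → □□ψ (the 4 axiom).
Suppose □ψ→□□ψ is valid. Take Rxy, Ryz and set V(ψ)={w : Rxw}. Then □ψ at x, so □□ψ at x, so □ψ at y, so ψ at z, i.e. Rxz.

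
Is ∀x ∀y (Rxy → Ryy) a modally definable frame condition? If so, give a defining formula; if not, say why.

Yes — defined by □(□p → p)

Yes: it is shift-reflexivity, defined by the T□ schema □(□p → p).
Suppose □(□p→p) is valid. Take Rxy and set V(p)={w : Ryw}. Then at y, □p holds; since □(□p→p) at x, □p→p at y, so p at y, i.e. Ryy.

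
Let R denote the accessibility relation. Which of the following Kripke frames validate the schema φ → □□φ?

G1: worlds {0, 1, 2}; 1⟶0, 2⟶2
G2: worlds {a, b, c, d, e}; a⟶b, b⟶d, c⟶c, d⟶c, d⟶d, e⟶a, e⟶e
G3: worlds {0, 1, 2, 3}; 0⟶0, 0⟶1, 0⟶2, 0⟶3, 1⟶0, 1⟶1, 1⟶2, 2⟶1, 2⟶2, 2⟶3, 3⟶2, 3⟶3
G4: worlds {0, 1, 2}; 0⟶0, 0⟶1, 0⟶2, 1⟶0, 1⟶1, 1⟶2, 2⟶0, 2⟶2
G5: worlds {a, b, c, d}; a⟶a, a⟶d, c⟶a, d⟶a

The schema corresponds to a generalized confluence (Geach) condition: ∀x ∀z (xR²z → ∃w (x = w ∧ z = w)).
G1: satisfies the condition.
G2: fails — aR²d but a ≠ d.
G3: fails — 0R²1 but 0 ≠ 1.
G4: fails — 0R²1 but 0 ≠ 1.
G5: fails — aR²d but a ≠ d.

G1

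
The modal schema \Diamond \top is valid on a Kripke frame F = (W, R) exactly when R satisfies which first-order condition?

seriality: \forall x \exists y Rxy

◇⊤ holds at w iff w has a successor, so frame-validity of ◇⊤ is exactly seriality. Equivalently via □A → ◇A:
Suppose □A→◇A is valid. At any x set V(A)=W. Then □A at x, so ◇A at x, so x has a successor.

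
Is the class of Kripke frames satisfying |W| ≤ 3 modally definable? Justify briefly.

If a class were modally definable it would be closed under disjoint unions (Goldblatt–Thomason).
Any modal formula valid on each of 4 disjoint one-world frames is valid on their disjoint union (validity is preserved under disjoint unions). Each one-world frame has |W|=1≤3, but the union has |W|=4.
So no modal formula (or set of formulas) defines exactly the |W|≤3 frames.

Not modally definable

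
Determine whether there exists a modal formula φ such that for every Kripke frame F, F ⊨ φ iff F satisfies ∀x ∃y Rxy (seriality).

This is a Sahlqvist condition; the D axiom □p → ◇p defines it.
Suppose □p→◇p is valid. At any x set V(p)=W. Then □p at x, so ◇p at x, so x has a successor.

Yes — defined by □p → ◇p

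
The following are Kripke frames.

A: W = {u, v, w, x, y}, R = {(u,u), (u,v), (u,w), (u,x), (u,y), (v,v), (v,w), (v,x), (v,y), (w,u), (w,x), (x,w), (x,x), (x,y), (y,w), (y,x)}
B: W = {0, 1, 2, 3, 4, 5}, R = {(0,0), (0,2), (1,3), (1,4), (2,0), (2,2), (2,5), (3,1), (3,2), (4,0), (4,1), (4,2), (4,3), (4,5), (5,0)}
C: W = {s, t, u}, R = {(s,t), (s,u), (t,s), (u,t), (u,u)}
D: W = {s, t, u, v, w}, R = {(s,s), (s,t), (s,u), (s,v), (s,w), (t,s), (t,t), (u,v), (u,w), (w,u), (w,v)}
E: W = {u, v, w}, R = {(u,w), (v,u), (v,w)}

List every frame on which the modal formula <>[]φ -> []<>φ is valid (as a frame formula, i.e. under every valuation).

Frame correspondent (Sahlqvist): forall x forall y forall z (Rxy & Rxz -> exists w (Ryw & Rzw)) — i.e. convergence.
A: ✓.
B: fails — R32 and R31 but 2 and 1 have no common successor.
C: fails — Rsu and Rst but u and t have no common successor.
D: fails — Rsv and Rsv but v and v have no common successor.
E: fails — Ruw and Ruw but w and w have no common successor.
Valid on: A.

A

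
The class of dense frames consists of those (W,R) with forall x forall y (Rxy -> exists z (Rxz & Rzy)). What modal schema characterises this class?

A defining formula is □□p → □p (the C4 axiom).
Suppose □□p→□p is valid. Take Rxy and set V(p)={w : xR²w}. Then □□p at x, so □p at x, so p at y, i.e. ∃z(Rxz∧Rzy).

□□p → □p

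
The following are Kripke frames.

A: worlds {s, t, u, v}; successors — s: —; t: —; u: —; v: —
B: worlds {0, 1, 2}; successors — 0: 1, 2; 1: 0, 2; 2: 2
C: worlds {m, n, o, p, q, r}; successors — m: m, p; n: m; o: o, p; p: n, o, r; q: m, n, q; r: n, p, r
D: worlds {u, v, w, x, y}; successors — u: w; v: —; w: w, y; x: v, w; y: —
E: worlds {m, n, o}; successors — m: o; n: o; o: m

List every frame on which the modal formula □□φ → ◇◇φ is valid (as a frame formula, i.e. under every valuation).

The schema corresponds to a generalized confluence (Geach) condition: ∀x ∃w (xR²w ∧ xR²w).
A: fails — at s but no w with sR²w and sR²w.
B: ✓.
C: ✓.
D: fails — at v but no t with vR²t and vR²t.
E: ✓.

B, C, E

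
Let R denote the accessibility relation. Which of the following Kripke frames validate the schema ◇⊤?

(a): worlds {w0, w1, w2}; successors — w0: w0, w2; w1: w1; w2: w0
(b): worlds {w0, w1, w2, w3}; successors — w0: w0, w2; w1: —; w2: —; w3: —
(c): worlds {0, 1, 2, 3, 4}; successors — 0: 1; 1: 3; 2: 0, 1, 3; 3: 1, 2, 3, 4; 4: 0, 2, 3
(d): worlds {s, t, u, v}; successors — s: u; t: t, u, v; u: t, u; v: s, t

(a), (c), (d)

Frame correspondent (Sahlqvist): ∀x ∃y Rxy — i.e. seriality.
(a): condition met.
(b): fails — world w1 has no successor.
(c): condition met.
(d): condition met.
Valid on: (a), (c), (d).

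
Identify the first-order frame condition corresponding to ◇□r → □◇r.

This schema is the .2 axiom.
Its frame correspondent is convergence — ∀x ∀y ∀z (Rxy ∧ Rxz → ∃w (Ryw ∧ Rzw)).

convergence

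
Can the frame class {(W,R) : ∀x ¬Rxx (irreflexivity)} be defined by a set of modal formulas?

If a class were modally definable it would be closed under surjective bounded morphisms (Goldblatt–Thomason).
The 3-cycle (worlds 0,1,2 with 0→1→2→0) is irreflexive, and the map sending every world to a single reflexive point • is a surjective bounded morphism (forth: every edge maps to (•,•); back: every world has a successor). So any modal formula valid on the 3-cycle is also valid on the reflexive point, which is not irreflexive.
So the class is not modally definable.

No — not modally definable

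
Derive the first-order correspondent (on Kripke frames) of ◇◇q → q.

∀x ∀y (xR²y → ∃w (y = w ∧ x = w))

This is a Sahlqvist (Geach-type) schema ◇^2□^0q → □^0◇^0q.
Minimal-valuation argument: fix x; take any y with xR^2y and any z with xR^0z. Set V(q) to the set of worlds R-reachable from y in exactly 0 steps. Then □^0q holds at y, so the antecedent holds at x; validity forces ◇^0q at z, giving a w with zR^0w and yR^0w.
First-order correspondent: ∀x ∀y (xR²y → ∃w (y = w ∧ x = w)).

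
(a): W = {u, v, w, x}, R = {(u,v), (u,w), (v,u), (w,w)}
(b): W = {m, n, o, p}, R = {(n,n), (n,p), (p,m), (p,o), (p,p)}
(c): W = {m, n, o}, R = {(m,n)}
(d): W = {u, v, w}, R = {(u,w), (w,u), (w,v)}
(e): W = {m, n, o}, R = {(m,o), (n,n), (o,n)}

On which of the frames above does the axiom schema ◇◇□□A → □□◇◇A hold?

(a), (c), (e)

Frame correspondent (Sahlqvist): ∀x ∀y ∀z ((xR²y ∧ xR²z) → ∃w (yR²w ∧ zR²w)) — i.e. a generalized confluence (Geach) condition.
(a): ✓.
(b): fails — nR²m, nR²m but no w with mR²w and mR²w.
(c): ✓.
(d): fails — uR²u, uR²v but no t with uR²t and vR²t.
(e): ✓.
Valid on: (a), (c), (e).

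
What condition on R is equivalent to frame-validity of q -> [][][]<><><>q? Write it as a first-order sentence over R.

This is a Sahlqvist (Geach-type) schema ◇^0□^0q → □^3◇^3q.
Minimal-valuation argument: fix x; take any y with xR^0y and any z with xR^3z. Set V(q) to the set of worlds R-reachable from y in exactly 0 steps. Then □^0q holds at y, so the antecedent holds at x; validity forces ◇^3q at z, giving a w with zR^3w and yR^0w.
First-order correspondent: forall x forall z (x R^3 z -> exists w (x = w & z R^3 w)).

forall x forall z (x R^3 z -> exists w (x = w & z R^3 w))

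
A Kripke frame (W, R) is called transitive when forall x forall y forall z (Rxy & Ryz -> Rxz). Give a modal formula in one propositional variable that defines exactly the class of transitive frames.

□ψ → □□ψ

This is transitivity; the standard corresponding axiom is 4: □ψ → □□ψ.
Suppose □ψ→□□ψ is valid. Take Rxy, Ryz and set V(ψ)={w : Rxw}. Then □ψ at x, so □□ψ at x, so □ψ at y, so ψ at z, i.e. Rxz.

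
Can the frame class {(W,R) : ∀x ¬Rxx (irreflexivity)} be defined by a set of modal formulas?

If a class were modally definable it would be closed under surjective bounded morphisms (Goldblatt–Thomason).
The 4-cycle (worlds a,b,c,d with a→b→c→d→a) is irreflexive, and the map sending every world to a single reflexive point • is a surjective bounded morphism (forth: every edge maps to (•,•); back: every world has a successor). So any modal formula valid on the 4-cycle is also valid on the reflexive point, which is not irreflexive.
So no modal formula (or set of formulas) defines exactly the irreflexive frames.

Not definable by any modal formula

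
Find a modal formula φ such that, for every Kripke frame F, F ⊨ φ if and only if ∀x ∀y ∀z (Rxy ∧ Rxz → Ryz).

This is the Euclidean property; the standard corresponding axiom is 5: ◇q → □◇q.

◇q → □◇q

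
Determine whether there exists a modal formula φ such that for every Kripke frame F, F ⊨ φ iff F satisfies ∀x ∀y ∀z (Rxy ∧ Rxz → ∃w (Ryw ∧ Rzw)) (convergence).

Definable; ◇□r → □◇r defines it

Yes: it is convergence, defined by the .2 schema ◇□r → □◇r.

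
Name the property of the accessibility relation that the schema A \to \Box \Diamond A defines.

symmetry

Suppose A→□◇A is valid. Take Rxy and set V(A)={x}. Then A at x, so □◇A at x, so ◇A at y, so some z with Ryz has A; z=x, i.e. Ryx.
The converse is a direct semantic check.
So the correspondent is symmetry.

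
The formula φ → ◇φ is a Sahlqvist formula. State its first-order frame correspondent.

This is frame-equivalent to □φ → φ (substitute ¬φ for φ and contrapose).
Suppose □φ→φ is valid. At any x set V(φ)={w : Rxw}. Then □φ holds at x, so φ holds at x, i.e. Rxx.
Conversely, any frame satisfying ∀x Rxx validates the schema.
So the correspondent is reflexivity.

reflexivity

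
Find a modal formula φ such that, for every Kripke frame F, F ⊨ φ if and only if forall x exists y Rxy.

A defining formula is □r → ◇r (the D axiom).
Suppose □r→◇r is valid. At any x set V(r)=W. Then □r at x, so ◇r at x, so x has a successor.

□r → ◇r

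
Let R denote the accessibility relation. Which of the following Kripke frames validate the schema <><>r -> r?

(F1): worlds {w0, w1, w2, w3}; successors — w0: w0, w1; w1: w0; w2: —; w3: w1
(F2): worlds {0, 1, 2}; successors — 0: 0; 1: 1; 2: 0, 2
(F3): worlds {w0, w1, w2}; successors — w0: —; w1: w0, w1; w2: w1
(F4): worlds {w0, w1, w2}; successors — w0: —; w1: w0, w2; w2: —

(F4)

The schema corresponds to a generalized confluence (Geach) condition: forall x forall y (x R^2 y -> exists w (y = w & x = w)).
(F1): fails — w0R²w1 but w1 ≠ w0.
(F2): fails — 2R²0 but 0 ≠ 2.
(F3): fails — w1R²w0 but w0 ≠ w1.
(F4): condition met.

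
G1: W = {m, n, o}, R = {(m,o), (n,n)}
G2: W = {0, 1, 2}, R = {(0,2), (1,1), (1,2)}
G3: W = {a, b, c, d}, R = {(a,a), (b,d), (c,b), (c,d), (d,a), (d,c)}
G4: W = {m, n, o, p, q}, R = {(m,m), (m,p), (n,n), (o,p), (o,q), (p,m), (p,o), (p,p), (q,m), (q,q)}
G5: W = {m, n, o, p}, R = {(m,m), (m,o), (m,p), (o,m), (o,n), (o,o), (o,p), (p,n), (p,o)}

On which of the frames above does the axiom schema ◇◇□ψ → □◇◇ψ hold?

G1, G4

The schema corresponds to a generalized confluence (Geach) condition: ∀x ∀y ∀z ((xR²y ∧ xRz) → ∃w (yRw ∧ zR²w)).
G1: holds.
G2: fails — 1R²1, 1R2 but no w with 1Rw and 2R²w.
G3: fails — cR²c, cRb but no w with cRw and bR²w.
G4: holds.
G5: fails — mR²n, mRm but no w with nRw and mR²w.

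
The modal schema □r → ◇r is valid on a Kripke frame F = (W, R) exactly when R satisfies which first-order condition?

This schema is the D axiom.
Its frame correspondent is seriality — ∀x ∃y Rxy.

seriality: ∀x ∃y Rxy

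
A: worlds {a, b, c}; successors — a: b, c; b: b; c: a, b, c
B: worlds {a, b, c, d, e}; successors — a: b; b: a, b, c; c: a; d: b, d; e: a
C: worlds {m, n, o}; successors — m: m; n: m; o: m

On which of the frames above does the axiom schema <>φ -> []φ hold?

This is the axiom for partial functionality; its first-order frame correspondent is forall x forall y forall z (Rxy & Rxz -> y = z).
A: fails — a sees both b and c.
B: fails — b sees both a and b.
C: holds.

C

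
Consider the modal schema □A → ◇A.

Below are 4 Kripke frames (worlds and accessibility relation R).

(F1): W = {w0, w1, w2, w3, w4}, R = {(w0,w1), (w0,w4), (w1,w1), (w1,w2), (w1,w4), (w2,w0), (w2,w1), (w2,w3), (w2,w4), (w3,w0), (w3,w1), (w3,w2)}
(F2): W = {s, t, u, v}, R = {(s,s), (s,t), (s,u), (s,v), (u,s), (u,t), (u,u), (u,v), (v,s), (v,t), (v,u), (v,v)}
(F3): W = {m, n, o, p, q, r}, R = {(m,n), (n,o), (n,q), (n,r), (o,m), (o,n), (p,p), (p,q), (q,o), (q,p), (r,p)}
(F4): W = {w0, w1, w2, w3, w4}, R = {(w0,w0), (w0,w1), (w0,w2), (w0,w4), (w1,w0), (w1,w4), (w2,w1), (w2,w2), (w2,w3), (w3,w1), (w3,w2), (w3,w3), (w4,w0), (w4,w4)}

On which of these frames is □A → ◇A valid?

This is the axiom for seriality; its first-order frame correspondent is ∀x ∃y Rxy.
(F1): fails — world w4 has no successor.
(F2): fails — world t has no successor.
(F3): satisfies the condition.
(F4): satisfies the condition.
Valid on: (F3), (F4).

(F3), (F4)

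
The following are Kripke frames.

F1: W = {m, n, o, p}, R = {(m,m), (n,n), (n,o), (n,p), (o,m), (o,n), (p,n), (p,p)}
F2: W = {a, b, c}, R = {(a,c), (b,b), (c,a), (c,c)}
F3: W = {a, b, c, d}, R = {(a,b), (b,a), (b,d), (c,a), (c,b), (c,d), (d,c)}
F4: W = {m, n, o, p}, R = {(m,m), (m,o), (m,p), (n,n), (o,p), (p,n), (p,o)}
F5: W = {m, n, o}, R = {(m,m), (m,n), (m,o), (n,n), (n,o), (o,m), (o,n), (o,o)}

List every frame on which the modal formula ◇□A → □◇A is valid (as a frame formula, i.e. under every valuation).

Frame correspondent (Sahlqvist): ∀x ∀y ∀z (Rxy ∧ Rxz → ∃w (Ryw ∧ Rzw)) — i.e. convergence.
F1: fails — Rom and Ron but m and n have no common successor.
F2: satisfies the condition.
F3: fails — Rba and Rbd but a and d have no common successor.
F4: fails — Rmo and Rmp but o and p have no common successor.
F5: satisfies the condition.

F2, F5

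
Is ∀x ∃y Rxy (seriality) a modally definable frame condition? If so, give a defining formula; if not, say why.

Yes — defined by □p → ◇p

Yes: it is seriality, defined by the D schema □p → ◇p.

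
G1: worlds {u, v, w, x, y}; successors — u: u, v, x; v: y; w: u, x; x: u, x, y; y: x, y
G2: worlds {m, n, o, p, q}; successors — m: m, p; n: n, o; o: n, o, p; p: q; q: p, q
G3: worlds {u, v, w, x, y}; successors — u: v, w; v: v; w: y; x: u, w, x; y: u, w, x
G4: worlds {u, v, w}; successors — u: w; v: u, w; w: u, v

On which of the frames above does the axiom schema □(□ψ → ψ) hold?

none

The schema corresponds to shift-reflexivity: ∀x ∀y (Rxy → Ryy).
G1: fails — Ruv but not Rvv.
G2: fails — Rop but not Rpp.
G3: fails — Rxw but not Rww.
G4: fails — Ruw but not Rww.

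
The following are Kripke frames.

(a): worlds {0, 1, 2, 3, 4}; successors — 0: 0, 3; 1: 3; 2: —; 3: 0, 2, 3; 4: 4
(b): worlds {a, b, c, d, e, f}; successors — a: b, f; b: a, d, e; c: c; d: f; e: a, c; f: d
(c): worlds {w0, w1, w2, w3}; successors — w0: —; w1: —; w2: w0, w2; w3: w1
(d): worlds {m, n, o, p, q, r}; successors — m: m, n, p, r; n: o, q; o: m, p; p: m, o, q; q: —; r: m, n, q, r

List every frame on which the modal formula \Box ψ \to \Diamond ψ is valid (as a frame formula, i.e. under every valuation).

The schema corresponds to seriality: \forall x \exists y Rxy.
(a): fails — world 2 has no successor.
(b): ✓.
(c): fails — world w0 has no successor.
(d): fails — world q has no successor.

(b)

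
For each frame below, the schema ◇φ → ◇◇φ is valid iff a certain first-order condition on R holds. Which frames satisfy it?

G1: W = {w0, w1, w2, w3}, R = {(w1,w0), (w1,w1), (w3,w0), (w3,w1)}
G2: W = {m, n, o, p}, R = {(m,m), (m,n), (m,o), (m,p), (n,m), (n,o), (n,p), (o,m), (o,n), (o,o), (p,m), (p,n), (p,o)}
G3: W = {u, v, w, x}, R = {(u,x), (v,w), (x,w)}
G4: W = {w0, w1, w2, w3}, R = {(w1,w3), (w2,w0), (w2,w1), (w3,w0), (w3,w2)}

The schema corresponds to a generalized confluence (Geach) condition: ∀x ∀y (xRy → ∃w (y = w ∧ xR²w)).
G1: holds.
G2: holds.
G3: fails — uRx but no t with x=t and uR²t.
G4: fails — w1Rw3 but no w with w3=w and w1R²w.
Valid on: G1, G2.

G1, G2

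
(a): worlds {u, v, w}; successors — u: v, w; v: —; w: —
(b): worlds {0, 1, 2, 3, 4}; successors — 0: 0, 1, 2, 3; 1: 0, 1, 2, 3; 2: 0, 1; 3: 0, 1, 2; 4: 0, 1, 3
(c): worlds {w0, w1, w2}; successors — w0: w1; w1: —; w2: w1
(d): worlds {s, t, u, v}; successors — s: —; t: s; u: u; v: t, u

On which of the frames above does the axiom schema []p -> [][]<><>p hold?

(a), (b), (c)

The schema corresponds to a generalized confluence (Geach) condition: forall x forall z (x R^2 z -> exists w (xRw & z R^2 w)).
(a): holds.
(b): holds.
(c): holds.
(d): fails — vR²s but no w with vRw and sR²w.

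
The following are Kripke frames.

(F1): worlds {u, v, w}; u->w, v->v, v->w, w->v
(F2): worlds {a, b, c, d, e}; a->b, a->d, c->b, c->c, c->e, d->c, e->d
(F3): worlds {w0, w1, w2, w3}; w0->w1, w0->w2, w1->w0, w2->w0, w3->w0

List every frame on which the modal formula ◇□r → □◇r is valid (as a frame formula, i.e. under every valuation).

The schema corresponds to convergence: ∀x ∀y ∀z (Rxy ∧ Rxz → ∃w (Ryw ∧ Rzw)).
(F1): satisfies the condition.
(F2): fails — Rab and Rab but b and b have no common successor.
(F3): satisfies the condition.
Valid on: (F1), (F3).

(F1), (F3)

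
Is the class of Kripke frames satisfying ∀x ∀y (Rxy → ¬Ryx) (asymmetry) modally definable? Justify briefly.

If a class were modally definable it would be closed under surjective bounded morphisms (Goldblatt–Thomason).
The 5-cycle (worlds w0,w1,w2,w3,w4 with w0→w1→w2→w3→w4→w0) is asymmetric. Mapping every world to a single reflexive point • is a surjective bounded morphism, and the reflexive point is not asymmetric (R•• but asymmetry requires ¬R••).
Hence asymmetry is not modally definable.

No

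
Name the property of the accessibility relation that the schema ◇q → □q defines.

This is the CD axiom.
Its frame correspondent is partial functionality — ∀x ∀y ∀z (Rxy ∧ Rxz → y = z).

partial functionality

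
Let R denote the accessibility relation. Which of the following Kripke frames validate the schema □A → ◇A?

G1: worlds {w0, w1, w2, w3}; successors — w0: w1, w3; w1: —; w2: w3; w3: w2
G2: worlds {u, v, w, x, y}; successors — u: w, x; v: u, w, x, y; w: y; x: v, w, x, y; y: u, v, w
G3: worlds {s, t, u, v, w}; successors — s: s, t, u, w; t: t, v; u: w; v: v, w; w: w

This is the axiom for seriality; its first-order frame correspondent is ∀x ∃y Rxy.
G1: fails — world w1 has no successor.
G2: ✓.
G3: ✓.
Valid on: G2, G3.

G2, G3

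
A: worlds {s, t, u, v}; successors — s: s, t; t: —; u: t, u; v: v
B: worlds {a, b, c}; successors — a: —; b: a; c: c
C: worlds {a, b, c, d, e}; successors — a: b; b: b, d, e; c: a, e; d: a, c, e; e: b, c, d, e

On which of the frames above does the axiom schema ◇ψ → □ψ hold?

This is the axiom for partial functionality; its first-order frame correspondent is ∀x ∀y ∀z (Rxy ∧ Rxz → y = z).
A: fails — s sees both s and t.
B: ✓.
C: fails — b sees both b and d.
Valid on: B.

B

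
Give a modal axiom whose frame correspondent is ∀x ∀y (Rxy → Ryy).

A defining formula is □(□p → p) (the T□ axiom).
Suppose □(□p→p) is valid. Take Rxy and set V(p)={w : Ryw}. Then at y, □p holds; since □(□p→p) at x, □p→p at y, so p at y, i.e. Ryy.

□(□p → p)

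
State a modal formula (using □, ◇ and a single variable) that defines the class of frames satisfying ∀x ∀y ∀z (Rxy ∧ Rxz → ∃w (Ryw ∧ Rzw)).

The condition is convergence. The .2 schema ◇□q → □◇q defines it.
Suppose ◇□q→□◇q is valid. Take Rxy, Rxz and set V(q)={w : Ryw}. Then □q at y so ◇□q at x, so □◇q at x, so ◇q at z, giving w with Rzw and Ryw.

◇□q → □◇q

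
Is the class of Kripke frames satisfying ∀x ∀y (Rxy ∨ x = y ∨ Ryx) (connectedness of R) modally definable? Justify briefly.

No — not modally definable

Modal frame validity is preserved under disjoint unions.
Take 2 disjoint single-world reflexive frames: each is trivially connected, but their disjoint union has 2 worlds with no edge between distinct components, so it is not connected.
So no modal formula (or set of formulas) defines exactly the connected frames.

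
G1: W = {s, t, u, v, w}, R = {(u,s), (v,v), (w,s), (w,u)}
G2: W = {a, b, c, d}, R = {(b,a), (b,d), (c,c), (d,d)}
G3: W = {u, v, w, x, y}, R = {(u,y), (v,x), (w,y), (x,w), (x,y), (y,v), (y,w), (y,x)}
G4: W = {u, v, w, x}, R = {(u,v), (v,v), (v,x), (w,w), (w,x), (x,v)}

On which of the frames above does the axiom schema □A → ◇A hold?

This is the axiom for seriality; its first-order frame correspondent is ∀x ∃y Rxy.
G1: fails — world s has no successor.
G2: fails — world a has no successor.
G3: condition met.
G4: condition met.
Valid on: G3, G4.

G3, G4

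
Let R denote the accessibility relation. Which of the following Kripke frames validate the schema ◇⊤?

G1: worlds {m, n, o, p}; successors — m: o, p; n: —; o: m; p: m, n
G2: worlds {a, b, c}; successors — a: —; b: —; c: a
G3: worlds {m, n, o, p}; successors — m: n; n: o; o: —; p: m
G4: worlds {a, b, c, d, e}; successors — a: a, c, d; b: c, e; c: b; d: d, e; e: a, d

G4

The schema corresponds to seriality: ∀x ∃y Rxy.
G1: fails — world n has no successor.
G2: fails — world a has no successor.
G3: fails — world o has no successor.
G4: ✓.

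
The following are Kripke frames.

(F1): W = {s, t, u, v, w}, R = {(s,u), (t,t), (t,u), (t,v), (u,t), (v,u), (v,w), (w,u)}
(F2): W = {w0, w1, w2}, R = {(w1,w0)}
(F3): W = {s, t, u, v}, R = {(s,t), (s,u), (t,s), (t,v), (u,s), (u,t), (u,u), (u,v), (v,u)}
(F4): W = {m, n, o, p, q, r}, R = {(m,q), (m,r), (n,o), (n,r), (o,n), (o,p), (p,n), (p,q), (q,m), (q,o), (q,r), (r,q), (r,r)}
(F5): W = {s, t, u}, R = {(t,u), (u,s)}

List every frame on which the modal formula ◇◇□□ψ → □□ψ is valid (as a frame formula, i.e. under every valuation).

(F2)

This is the axiom for a generalized confluence (Geach) condition; its first-order frame correspondent is ∀x ∀y ∀z ((xR²y ∧ xR²z) → ∃w (yR²w ∧ z = w)).
(F1): fails — tR²u, tR²w but no w* with uR²w* and w=w*.
(F2): ✓.
(F3): fails — sR²t, sR²s but no w with tR²w and s=w.
(F4): fails — mR²o, mR²m but no w with oR²w and m=w.
(F5): fails — tR²s, tR²s but no w with sR²w and s=w.
Valid on: (F2).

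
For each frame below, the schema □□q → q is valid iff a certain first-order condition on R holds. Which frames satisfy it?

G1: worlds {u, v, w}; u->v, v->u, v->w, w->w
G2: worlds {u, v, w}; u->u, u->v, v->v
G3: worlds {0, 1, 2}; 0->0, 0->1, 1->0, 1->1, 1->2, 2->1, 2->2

G1, G3

This is the axiom for a generalized confluence (Geach) condition; its first-order frame correspondent is ∀x ∃w (xR²w ∧ x = w).
G1: holds.
G2: fails — at w but no t with wR²t and w=t.
G3: holds.
Valid on: G1, G3.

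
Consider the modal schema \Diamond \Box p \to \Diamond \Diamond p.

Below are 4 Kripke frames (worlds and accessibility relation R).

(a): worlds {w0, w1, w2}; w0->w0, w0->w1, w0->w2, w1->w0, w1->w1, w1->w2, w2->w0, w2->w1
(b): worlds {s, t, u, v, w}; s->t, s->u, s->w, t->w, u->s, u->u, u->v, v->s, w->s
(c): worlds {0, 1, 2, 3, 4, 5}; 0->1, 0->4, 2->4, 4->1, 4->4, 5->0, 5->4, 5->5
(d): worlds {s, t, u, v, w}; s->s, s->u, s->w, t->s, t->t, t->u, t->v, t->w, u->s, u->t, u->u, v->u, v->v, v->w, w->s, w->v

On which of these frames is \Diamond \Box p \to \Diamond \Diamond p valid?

(a), (b), (d)

This is the axiom for a generalized confluence (Geach) condition; its first-order frame correspondent is \forall x \forall y (xRy \to \exists w (yRw \wedge x R^2 w)).
(a): ✓.
(b): ✓.
(c): fails — 0R1 but no w with 1Rw and 0R²w.
(d): ✓.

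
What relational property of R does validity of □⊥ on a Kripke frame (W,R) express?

emptiness of R

This schema is the Ver axiom.
It corresponds to emptiness of R: ∀x ∀y ¬Rxy.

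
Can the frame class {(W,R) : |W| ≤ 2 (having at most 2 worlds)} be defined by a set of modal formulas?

Modal frame validity is preserved under disjoint unions.
Any modal formula valid on each of 3 disjoint one-world frames is valid on their disjoint union (validity is preserved under disjoint unions). Each one-world frame has |W|=1≤2, but the union has |W|=3.
So the class is not modally definable.

Not modally definable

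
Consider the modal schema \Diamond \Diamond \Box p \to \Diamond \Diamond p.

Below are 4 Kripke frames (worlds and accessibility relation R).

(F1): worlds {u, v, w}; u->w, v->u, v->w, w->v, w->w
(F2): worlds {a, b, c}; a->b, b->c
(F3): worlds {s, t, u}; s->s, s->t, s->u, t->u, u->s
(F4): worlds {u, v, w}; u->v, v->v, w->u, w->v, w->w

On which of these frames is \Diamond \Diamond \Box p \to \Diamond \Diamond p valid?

(F1), (F3), (F4)

Frame correspondent (Sahlqvist): \forall x \forall y (x R^2 y \to \exists w (yRw \wedge x R^2 w)) — i.e. a generalized confluence (Geach) condition.
(F1): ✓.
(F2): fails — aR²c but no w with cRw and aR²w.
(F3): ✓.
(F4): ✓.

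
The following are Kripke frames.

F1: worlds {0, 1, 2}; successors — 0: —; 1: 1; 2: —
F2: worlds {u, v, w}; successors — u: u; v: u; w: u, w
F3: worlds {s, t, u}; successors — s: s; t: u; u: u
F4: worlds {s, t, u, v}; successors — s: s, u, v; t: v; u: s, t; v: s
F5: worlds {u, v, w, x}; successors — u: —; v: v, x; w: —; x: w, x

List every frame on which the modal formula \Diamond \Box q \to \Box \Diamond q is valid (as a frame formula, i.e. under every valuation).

F1, F2, F3, F4

The schema corresponds to convergence: \forall x \forall y \forall z (Rxy \wedge Rxz \to \exists w (Ryw \wedge Rzw)).
F1: holds.
F2: holds.
F3: holds.
F4: holds.
F5: fails — Rxw and Rxw but w and w have no common successor.
Valid on: F1, F2, F3, F4.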